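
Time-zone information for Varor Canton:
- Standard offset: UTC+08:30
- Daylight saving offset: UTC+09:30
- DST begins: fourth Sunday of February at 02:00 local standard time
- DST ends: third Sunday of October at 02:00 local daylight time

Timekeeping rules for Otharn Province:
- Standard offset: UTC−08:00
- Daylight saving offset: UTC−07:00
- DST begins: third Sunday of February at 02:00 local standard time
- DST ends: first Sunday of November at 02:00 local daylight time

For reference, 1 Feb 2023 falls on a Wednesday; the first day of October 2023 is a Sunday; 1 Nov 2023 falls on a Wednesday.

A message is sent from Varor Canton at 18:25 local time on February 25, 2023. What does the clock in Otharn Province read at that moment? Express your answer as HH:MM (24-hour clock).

02:55

1 February 2023 is a Wednesday, so the first Sunday is February 5 and the fourth is February 26.
1 October 2023 is a Sunday, so the first Sunday is October 1 and the third is October 15.
Daylight saving runs 26 February – 15 October; February 25, 2023 is outside that window, so Varor Canton is on standard time at UTC+08:30.
18:25 Varor Canton − 8h30m = 09:55 UTC.
1 February 2023 is a Wednesday, so the first Sunday is February 5 and the third is February 19.
1 November 2023 is a Wednesday, so the first Sunday is November 5.
At the standard offset (UTC−08:00), 09:55 UTC − 8h = 01:55 Otharn Province standard time.
The standard-time date in Otharn Province, February 25, 2023, lies within the daylight-saving period (19 February – 5 November), so Otharn Province is on daylight time, UTC−07:00.
09:55 UTC − 7h = 02:55 Otharn Province.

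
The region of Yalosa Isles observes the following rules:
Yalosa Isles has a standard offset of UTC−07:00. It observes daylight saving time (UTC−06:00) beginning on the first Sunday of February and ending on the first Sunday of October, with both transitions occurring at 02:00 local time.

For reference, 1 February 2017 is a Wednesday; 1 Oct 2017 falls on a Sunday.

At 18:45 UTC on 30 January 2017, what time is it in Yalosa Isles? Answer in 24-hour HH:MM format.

1 February 2017 is a Wednesday, so the first Sunday is February 5.
1 October 2017 is a Sunday, so the first Sunday is October 1.
At the standard offset (UTC−07:00), 18:45 UTC − 7h = 11:45 Yalosa Isles standard time.
Daylight saving runs 5 February – 1 October; the standard-time date in Yalosa Isles, 30 January 2017, is outside that window, so Yalosa Isles is on standard time at UTC−07:00.
18:45 UTC − 7h = 11:45 local.

11:45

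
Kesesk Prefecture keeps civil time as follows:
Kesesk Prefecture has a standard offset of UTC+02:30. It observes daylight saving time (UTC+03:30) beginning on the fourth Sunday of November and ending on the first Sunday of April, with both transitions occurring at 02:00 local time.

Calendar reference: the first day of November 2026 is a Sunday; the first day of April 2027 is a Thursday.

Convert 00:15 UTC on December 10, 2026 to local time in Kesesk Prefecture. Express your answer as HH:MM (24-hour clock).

1 November 2026 is a Sunday, so the first Sunday is November 1 and the fourth is November 22.
1 April 2027 is a Thursday, so the first Sunday is April 4.
At the standard offset (UTC+02:30), 00:15 UTC + 2h30m = 02:45 Kesesk Prefecture standard time.
The standard-time date in Kesesk Prefecture, December 10, 2026, lies within the daylight-saving period (22 November 2026 – 4 April 2027), so Kesesk Prefecture is on daylight time, UTC+03:30.
00:15 UTC + 3h30m = 03:45 local.

03:45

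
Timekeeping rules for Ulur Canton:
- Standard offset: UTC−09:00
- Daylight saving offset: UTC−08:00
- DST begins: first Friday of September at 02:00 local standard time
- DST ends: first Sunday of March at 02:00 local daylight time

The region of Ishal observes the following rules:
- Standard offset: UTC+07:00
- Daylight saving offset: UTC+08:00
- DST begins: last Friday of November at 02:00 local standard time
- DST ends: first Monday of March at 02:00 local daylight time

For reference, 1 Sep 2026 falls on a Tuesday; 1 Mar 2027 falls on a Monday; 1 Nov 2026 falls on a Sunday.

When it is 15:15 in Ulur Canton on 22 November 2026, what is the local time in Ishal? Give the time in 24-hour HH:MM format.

06:15

1 September 2026 is a Tuesday, so the first Friday is September 4.
1 March 2027 is a Monday, so the first Sunday is March 7.
22 November 2026 lies within the daylight-saving period (4 September 2026 – 7 March 2027), so Ulur Canton is on daylight time, UTC−08:00.
15:15 Ulur Canton + 8h = 23:15 UTC.
1 November 2026 is a Sunday, so Fridays fall on 6, 13, 20, 27; the last is November 27.
1 March 2027 is a Monday, so the first Monday is March 1.
At the standard offset (UTC+07:00), 23:15 UTC + 7h = 06:15 Ishal standard time (rolling into the next day, 23 November 2026).
The standard-time date in Ishal, 23 November 2026, does not fall between 27 November 2026 and 1 March 2027, so daylight saving is not in effect and Ishal is at UTC+07:00.
23:15 UTC + 7h = 06:15 Ishal (rolling into the next day, 23 November 2026).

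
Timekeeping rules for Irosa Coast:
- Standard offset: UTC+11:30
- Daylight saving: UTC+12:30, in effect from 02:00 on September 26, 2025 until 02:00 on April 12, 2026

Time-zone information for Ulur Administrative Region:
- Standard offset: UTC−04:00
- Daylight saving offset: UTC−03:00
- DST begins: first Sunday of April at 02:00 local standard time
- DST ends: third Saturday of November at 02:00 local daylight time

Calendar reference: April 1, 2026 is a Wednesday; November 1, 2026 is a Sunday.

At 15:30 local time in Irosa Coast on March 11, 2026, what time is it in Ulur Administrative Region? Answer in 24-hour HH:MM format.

Daylight saving runs 26 September 2025 – 12 April 2026; March 11, 2026 is inside that window, so Irosa Coast is at UTC+12:30.
15:30 Irosa Coast − 12h30m = 03:00 UTC.
1 April 2026 is a Wednesday, so the first Sunday is April 5.
1 November 2026 is a Sunday, so the first Saturday is November 7 and the third is November 21.
At the standard offset (UTC−04:00), 03:00 UTC − 4h = 23:00 Ulur Administrative Region standard time (rolling into the previous day, 10 March 2026).
Daylight saving runs 5 April – 21 November; the standard-time date in Ulur Administrative Region, March 10, 2026, is outside that window, so Ulur Administrative Region is on standard time at UTC−04:00.
03:00 UTC − 4h = 23:00 Ulur Administrative Region (rolling into the previous day, 10 March 2026).

23:00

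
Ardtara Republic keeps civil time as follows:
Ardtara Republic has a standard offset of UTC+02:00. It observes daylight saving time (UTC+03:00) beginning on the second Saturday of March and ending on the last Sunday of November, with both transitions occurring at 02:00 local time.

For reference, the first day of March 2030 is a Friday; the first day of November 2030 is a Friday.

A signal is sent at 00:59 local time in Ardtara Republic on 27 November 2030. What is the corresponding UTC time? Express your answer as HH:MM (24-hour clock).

1 March 2030 is a Friday, so the first Saturday is March 2 and the second is March 9.
1 November 2030 is a Friday, so Sundays fall on 3, 10, 17, 24; the last is November 24.
Daylight saving runs 9 March – 24 November; 27 November 2030 is outside that window, so Ardtara Republic is on standard time at UTC+02:00.
00:59 local − 2h = 22:59 UTC (rolling into the previous day, 26 November 2030).

22:59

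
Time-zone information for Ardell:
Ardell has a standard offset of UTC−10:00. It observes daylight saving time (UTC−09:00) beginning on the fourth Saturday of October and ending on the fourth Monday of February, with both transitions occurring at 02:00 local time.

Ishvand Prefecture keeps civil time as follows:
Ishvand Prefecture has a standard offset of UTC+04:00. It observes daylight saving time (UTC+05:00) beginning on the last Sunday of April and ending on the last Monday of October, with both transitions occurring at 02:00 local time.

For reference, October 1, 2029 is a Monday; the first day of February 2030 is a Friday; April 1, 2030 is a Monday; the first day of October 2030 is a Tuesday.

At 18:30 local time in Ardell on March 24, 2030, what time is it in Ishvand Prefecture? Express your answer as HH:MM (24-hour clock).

08:30

1 October 2029 is a Monday, so the first Saturday is October 6 and the fourth is October 27.
1 February 2030 is a Friday, so the first Monday is February 4 and the fourth is February 25.
March 24, 2030 is outside the daylight-saving period (27 October 2029 – 25 February 2030), so Ardell is on standard time, UTC−10:00.
18:30 Ardell + 10h = 04:30 UTC (rolling into the next day, 25 March 2030).
1 April 2030 is a Monday, so Sundays fall on 7, 14, 21, 28; the last is April 28.
1 October 2030 is a Tuesday, so Mondays fall on 7, 14, 21, 28; the last is October 28.
At the standard offset (UTC+04:00), 04:30 UTC + 4h = 08:30 Ishvand Prefecture standard time.
The standard-time date in Ishvand Prefecture, March 25, 2030, does not fall between 28 April and 28 October, so daylight saving is not in effect and Ishvand Prefecture is at UTC+04:00.
04:30 UTC + 4h = 08:30 Ishvand Prefecture.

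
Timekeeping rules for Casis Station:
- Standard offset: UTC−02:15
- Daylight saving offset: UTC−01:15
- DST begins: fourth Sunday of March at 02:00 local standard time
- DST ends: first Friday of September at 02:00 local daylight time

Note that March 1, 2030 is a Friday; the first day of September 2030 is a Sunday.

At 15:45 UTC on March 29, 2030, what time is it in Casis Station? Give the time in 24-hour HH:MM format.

14:30

1 March 2030 is a Friday, so the first Sunday is March 3 and the fourth is March 24.
1 September 2030 is a Sunday, so the first Friday is September 6.
At the standard offset (UTC−02:15), 15:45 UTC − 2h15m = 13:30 Casis Station standard time.
Daylight saving runs 24 March – 6 September; the standard-time date in Casis Station, March 29, 2030, is inside that window, so Casis Station is at UTC−01:15.
15:45 UTC − 1h15m = 14:30 local.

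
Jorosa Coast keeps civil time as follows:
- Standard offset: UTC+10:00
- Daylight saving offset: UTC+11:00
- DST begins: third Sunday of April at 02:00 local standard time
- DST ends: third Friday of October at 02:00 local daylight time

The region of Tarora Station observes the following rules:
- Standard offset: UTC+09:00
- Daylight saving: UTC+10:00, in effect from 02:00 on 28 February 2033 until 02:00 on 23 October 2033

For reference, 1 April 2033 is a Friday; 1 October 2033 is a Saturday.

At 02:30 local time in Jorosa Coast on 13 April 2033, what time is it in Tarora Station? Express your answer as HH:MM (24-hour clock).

02:30

1 April 2033 is a Friday, so the first Sunday is April 3 and the third is April 17.
1 October 2033 is a Saturday, so the first Friday is October 7 and the third is October 21.
13 April 2033 is outside the daylight-saving period (17 April – 21 October), so Jorosa Coast is on standard time, UTC+10:00.
02:30 Jorosa Coast − 10h = 16:30 UTC (rolling into the previous day, 12 April 2033).
At the standard offset (UTC+09:00), 16:30 UTC + 9h = 01:30 Tarora Station standard time (rolling into the next day, 13 April 2033).
The standard-time date in Tarora Station, 13 April 2033, lies within the daylight-saving period (28 February – 23 October), so Tarora Station is on daylight time, UTC+10:00.
16:30 UTC + 10h = 02:30 Tarora Station (rolling into the next day, 13 April 2033).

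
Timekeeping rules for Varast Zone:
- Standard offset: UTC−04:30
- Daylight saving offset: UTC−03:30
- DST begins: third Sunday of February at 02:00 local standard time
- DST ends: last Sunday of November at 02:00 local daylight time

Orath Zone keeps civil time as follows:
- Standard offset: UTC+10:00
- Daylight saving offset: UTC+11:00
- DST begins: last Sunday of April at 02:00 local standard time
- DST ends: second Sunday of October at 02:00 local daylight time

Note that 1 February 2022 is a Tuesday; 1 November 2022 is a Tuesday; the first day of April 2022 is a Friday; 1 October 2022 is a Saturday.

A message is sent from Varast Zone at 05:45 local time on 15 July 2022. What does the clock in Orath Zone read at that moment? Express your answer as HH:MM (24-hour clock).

1 February 2022 is a Tuesday, so the first Sunday is February 6 and the third is February 20.
1 November 2022 is a Tuesday, so Sundays fall on 6, 13, 20, 27; the last is November 27.
15 July 2022 lies within the daylight-saving period (20 February – 27 November), so Varast Zone is on daylight time, UTC−03:30.
05:45 Varast Zone + 3h30m = 09:15 UTC.
1 April 2022 is a Friday, so Sundays fall on 3, 10, 17, 24; the last is April 24.
1 October 2022 is a Saturday, so the first Sunday is October 2 and the second is October 9.
At the standard offset (UTC+10:00), 09:15 UTC + 10h = 19:15 Orath Zone standard time.
The standard-time date in Orath Zone, 15 July 2022, lies within the daylight-saving period (24 April – 9 October), so Orath Zone is on daylight time, UTC+11:00.
09:15 UTC + 11h = 20:15 Orath Zone.

20:15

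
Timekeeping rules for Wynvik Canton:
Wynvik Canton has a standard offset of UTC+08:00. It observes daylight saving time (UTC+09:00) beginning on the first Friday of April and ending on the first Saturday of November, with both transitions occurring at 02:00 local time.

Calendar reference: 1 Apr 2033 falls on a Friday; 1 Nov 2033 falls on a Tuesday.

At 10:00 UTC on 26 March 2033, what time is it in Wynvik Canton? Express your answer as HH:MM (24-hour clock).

18:00

1 April 2033 is a Friday, so the first Friday is April 1.
1 November 2033 is a Tuesday, so the first Saturday is November 5.
At the standard offset (UTC+08:00), 10:00 UTC + 8h = 18:00 Wynvik Canton standard time.
The standard-time date in Wynvik Canton, 26 March 2033, does not fall between 1 April and 5 November, so daylight saving is not in effect and Wynvik Canton is at UTC+08:00.
10:00 UTC + 8h = 18:00 local.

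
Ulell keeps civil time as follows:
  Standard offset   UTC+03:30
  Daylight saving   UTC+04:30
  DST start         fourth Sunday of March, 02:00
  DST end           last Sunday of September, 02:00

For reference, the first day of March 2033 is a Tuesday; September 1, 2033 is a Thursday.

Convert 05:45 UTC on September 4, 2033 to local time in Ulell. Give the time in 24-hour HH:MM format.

1 March 2033 is a Tuesday, so the first Sunday is March 6 and the fourth is March 27.
1 September 2033 is a Thursday, so Sundays fall on 4, 11, 18, 25; the last is September 25.
At the standard offset (UTC+03:30), 05:45 UTC + 3h30m = 09:15 Ulell standard time.
The standard-time date in Ulell, September 4, 2033, falls between 27 March and 25 September, so daylight saving is in effect and Ulell is at UTC+04:30.
05:45 UTC + 4h30m = 10:15 local.

10:15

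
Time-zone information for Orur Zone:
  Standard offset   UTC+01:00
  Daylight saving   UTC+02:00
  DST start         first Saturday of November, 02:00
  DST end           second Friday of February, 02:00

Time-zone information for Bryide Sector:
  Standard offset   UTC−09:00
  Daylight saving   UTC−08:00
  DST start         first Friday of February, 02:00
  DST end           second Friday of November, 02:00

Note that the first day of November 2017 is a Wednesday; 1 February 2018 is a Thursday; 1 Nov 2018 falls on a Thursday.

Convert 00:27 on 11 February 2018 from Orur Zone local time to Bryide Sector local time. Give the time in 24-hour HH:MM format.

1 November 2017 is a Wednesday, so the first Saturday is November 4.
1 February 2018 is a Thursday, so the first Friday is February 2 and the second is February 9.
11 February 2018 does not fall between 4 November 2017 and 9 February 2018, so daylight saving is not in effect and Orur Zone is at UTC+01:00.
00:27 Orur Zone − 1h = 23:27 UTC (rolling into the previous day, 10 February 2018).
1 February 2018 is a Thursday, so the first Friday is February 2.
1 November 2018 is a Thursday, so the first Friday is November 2 and the second is November 9.
At the standard offset (UTC−09:00), 23:27 UTC − 9h = 14:27 Bryide Sector standard time.
The standard-time date in Bryide Sector, 10 February 2018, falls between 2 February and 9 November, so daylight saving is in effect and Bryide Sector is at UTC−08:00.
23:27 UTC − 8h = 15:27 Bryide Sector.

15:27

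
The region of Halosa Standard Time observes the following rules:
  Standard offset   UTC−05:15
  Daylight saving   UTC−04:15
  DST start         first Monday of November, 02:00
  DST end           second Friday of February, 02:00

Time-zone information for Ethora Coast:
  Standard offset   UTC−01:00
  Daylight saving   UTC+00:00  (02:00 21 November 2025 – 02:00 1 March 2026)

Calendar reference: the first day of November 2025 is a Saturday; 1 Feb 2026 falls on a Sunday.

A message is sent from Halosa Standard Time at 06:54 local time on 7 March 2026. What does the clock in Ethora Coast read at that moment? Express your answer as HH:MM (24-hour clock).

1 November 2025 is a Saturday, so the first Monday is November 3.
1 February 2026 is a Sunday, so the first Friday is February 6 and the second is February 13.
7 March 2026 is outside the daylight-saving period (3 November 2025 – 13 February 2026), so Halosa Standard Time is on standard time, UTC−05:15.
06:54 Halosa Standard Time + 5h15m = 12:09 UTC.
At the standard offset (UTC−01:00), 12:09 UTC − 1h = 11:09 Ethora Coast standard time.
The standard-time date in Ethora Coast, 7 March 2026, does not fall between 21 November 2025 and 1 March 2026, so daylight saving is not in effect and Ethora Coast is at UTC−01:00.
12:09 UTC − 1h = 11:09 Ethora Coast.

11:09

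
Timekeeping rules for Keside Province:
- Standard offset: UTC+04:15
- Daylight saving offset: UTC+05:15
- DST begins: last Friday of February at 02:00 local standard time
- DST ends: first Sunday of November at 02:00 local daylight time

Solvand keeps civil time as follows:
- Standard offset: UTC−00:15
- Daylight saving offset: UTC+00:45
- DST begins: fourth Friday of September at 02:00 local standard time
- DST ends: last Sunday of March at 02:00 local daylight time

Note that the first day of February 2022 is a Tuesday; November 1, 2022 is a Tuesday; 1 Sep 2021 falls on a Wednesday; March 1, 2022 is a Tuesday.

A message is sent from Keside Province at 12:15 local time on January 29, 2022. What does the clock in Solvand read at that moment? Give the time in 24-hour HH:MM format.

1 February 2022 is a Tuesday, so Fridays fall on 4, 11, 18, 25; the last is February 25.
1 November 2022 is a Tuesday, so the first Sunday is November 6.
January 29, 2022 is outside the daylight-saving period (25 February – 6 November), so Keside Province is on standard time, UTC+04:15.
12:15 Keside Province − 4h15m = 08:00 UTC.
1 September 2021 is a Wednesday, so the first Friday is September 3 and the fourth is September 24.
1 March 2022 is a Tuesday, so Sundays fall on 6, 13, 20, 27; the last is March 27.
At the standard offset (UTC−00:15), 08:00 UTC − 0h15m = 07:45 Solvand standard time.
Daylight saving runs 24 September 2021 – 27 March 2022; the standard-time date in Solvand, January 29, 2022, is inside that window, so Solvand is at UTC+00:45.
08:00 UTC + 0h45m = 08:45 Solvand.

08:45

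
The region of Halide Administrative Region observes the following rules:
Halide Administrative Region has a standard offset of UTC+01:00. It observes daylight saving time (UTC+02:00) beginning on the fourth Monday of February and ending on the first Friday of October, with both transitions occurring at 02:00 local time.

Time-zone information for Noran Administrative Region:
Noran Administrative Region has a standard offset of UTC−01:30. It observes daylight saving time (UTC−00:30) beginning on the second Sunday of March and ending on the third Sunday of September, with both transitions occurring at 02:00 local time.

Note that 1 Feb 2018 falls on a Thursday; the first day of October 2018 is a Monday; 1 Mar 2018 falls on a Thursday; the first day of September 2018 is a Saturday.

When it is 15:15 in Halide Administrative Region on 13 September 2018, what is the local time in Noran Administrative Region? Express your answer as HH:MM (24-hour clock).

1 February 2018 is a Thursday, so the first Monday is February 5 and the fourth is February 26.
1 October 2018 is a Monday, so the first Friday is October 5.
Daylight saving runs 26 February – 5 October; 13 September 2018 is inside that window, so Halide Administrative Region is at UTC+02:00.
15:15 Halide Administrative Region − 2h = 13:15 UTC.
1 March 2018 is a Thursday, so the first Sunday is March 4 and the second is March 11.
1 September 2018 is a Saturday, so the first Sunday is September 2 and the third is September 16.
At the standard offset (UTC−01:30), 13:15 UTC − 1h30m = 11:45 Noran Administrative Region standard time.
The standard-time date in Noran Administrative Region, 13 September 2018, lies within the daylight-saving period (11 March – 16 September), so Noran Administrative Region is on daylight time, UTC−00:30.
13:15 UTC − 0h30m = 12:45 Noran Administrative Region.

12:45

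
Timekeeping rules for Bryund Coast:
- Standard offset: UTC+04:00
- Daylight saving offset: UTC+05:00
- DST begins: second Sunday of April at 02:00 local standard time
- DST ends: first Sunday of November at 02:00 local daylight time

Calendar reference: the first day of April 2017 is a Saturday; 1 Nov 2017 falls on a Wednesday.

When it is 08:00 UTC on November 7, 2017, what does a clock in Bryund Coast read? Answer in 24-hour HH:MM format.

12:00

1 April 2017 is a Saturday, so the first Sunday is April 2 and the second is April 9.
1 November 2017 is a Wednesday, so the first Sunday is November 5.
At the standard offset (UTC+04:00), 08:00 UTC + 4h = 12:00 Bryund Coast standard time.
Daylight saving runs 9 April – 5 November; the standard-time date in Bryund Coast, November 7, 2017, is outside that window, so Bryund Coast is on standard time at UTC+04:00.
08:00 UTC + 4h = 12:00 local.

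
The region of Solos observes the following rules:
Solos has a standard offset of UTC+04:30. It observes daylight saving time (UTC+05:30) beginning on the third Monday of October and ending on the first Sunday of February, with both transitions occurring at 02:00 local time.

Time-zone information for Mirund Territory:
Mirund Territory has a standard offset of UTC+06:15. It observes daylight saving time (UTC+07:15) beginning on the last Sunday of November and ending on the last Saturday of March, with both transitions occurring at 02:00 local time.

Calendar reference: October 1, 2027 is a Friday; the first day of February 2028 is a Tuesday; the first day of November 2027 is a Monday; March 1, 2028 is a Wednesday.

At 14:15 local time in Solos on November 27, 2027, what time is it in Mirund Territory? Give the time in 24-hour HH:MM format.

1 October 2027 is a Friday, so the first Monday is October 4 and the third is October 18.
1 February 2028 is a Tuesday, so the first Sunday is February 6.
Daylight saving runs 18 October 2027 – 6 February 2028; November 27, 2027 is inside that window, so Solos is at UTC+05:30.
14:15 Solos − 5h30m = 08:45 UTC.
1 November 2027 is a Monday, so Sundays fall on 7, 14, 21, 28; the last is November 28.
1 March 2028 is a Wednesday, so Saturdays fall on 4, 11, 18, 25; the last is March 25.
At the standard offset (UTC+06:15), 08:45 UTC + 6h15m = 15:00 Mirund Territory standard time.
The standard-time date in Mirund Territory, November 27, 2027, is outside the daylight-saving period (28 November 2027 – 25 March 2028), so Mirund Territory is on standard time, UTC+06:15.
08:45 UTC + 6h15m = 15:00 Mirund Territory.

15:00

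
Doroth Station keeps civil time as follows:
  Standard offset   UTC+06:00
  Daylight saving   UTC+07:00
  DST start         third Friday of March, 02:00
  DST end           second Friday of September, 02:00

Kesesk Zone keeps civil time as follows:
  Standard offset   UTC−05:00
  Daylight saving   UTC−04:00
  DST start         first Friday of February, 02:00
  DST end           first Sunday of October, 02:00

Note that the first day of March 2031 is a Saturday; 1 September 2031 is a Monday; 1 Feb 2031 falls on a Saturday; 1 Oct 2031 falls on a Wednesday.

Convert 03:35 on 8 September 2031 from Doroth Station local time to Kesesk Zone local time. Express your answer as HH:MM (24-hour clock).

1 March 2031 is a Saturday, so the first Friday is March 7 and the third is March 21.
1 September 2031 is a Monday, so the first Friday is September 5 and the second is September 12.
Daylight saving runs 21 March – 12 September; 8 September 2031 is inside that window, so Doroth Station is at UTC+07:00.
03:35 Doroth Station − 7h = 20:35 UTC (rolling into the previous day, 7 September 2031).
1 February 2031 is a Saturday, so the first Friday is February 7.
1 October 2031 is a Wednesday, so the first Sunday is October 5.
At the standard offset (UTC−05:00), 20:35 UTC − 5h = 15:35 Kesesk Zone standard time.
Daylight saving runs 7 February – 5 October; the standard-time date in Kesesk Zone, 7 September 2031, is inside that window, so Kesesk Zone is at UTC−04:00.
20:35 UTC − 4h = 16:35 Kesesk Zone.

16:35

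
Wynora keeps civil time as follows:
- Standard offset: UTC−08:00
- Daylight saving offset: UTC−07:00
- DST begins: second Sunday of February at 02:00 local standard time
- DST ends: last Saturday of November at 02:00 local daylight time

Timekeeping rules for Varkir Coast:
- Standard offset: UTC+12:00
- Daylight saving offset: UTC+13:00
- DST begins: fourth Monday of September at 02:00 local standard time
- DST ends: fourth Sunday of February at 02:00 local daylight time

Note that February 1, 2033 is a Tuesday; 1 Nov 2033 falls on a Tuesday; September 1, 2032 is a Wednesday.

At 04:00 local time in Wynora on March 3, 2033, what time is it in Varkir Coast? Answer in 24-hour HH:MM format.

23:00

1 February 2033 is a Tuesday, so the first Sunday is February 6 and the second is February 13.
1 November 2033 is a Tuesday, so Saturdays fall on 5, 12, 19, 26; the last is November 26.
March 3, 2033 falls between 13 February and 26 November, so daylight saving is in effect and Wynora is at UTC−07:00.
04:00 Wynora + 7h = 11:00 UTC.
1 September 2032 is a Wednesday, so the first Monday is September 6 and the fourth is September 27.
1 February 2033 is a Tuesday, so the first Sunday is February 6 and the fourth is February 27.
At the standard offset (UTC+12:00), 11:00 UTC + 12h = 23:00 Varkir Coast standard time.
The standard-time date in Varkir Coast, March 3, 2033, does not fall between 27 September 2032 and 27 February 2033, so daylight saving is not in effect and Varkir Coast is at UTC+12:00.
11:00 UTC + 12h = 23:00 Varkir Coast.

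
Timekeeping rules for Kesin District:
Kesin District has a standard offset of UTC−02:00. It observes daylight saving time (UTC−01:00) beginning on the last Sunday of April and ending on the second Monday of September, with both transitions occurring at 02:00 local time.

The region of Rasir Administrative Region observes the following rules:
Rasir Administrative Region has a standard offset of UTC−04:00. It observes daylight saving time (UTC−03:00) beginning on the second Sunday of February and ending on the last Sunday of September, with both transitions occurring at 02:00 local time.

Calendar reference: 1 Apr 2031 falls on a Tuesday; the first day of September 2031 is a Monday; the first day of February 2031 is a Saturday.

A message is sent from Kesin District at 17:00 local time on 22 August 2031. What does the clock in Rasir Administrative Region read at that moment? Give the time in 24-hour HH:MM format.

15:00

1 April 2031 is a Tuesday, so Sundays fall on 6, 13, 20, 27; the last is April 27.
1 September 2031 is a Monday, so the first Monday is September 1 and the second is September 8.
22 August 2031 lies within the daylight-saving period (27 April – 8 September), so Kesin District is on daylight time, UTC−01:00.
17:00 Kesin District + 1h = 18:00 UTC.
1 February 2031 is a Saturday, so the first Sunday is February 2 and the second is February 9.
1 September 2031 is a Monday, so Sundays fall on 7, 14, 21, 28; the last is September 28.
At the standard offset (UTC−04:00), 18:00 UTC − 4h = 14:00 Rasir Administrative Region standard time.
The standard-time date in Rasir Administrative Region, 22 August 2031, lies within the daylight-saving period (9 February – 28 September), so Rasir Administrative Region is on daylight time, UTC−03:00.
18:00 UTC − 3h = 15:00 Rasir Administrative Region.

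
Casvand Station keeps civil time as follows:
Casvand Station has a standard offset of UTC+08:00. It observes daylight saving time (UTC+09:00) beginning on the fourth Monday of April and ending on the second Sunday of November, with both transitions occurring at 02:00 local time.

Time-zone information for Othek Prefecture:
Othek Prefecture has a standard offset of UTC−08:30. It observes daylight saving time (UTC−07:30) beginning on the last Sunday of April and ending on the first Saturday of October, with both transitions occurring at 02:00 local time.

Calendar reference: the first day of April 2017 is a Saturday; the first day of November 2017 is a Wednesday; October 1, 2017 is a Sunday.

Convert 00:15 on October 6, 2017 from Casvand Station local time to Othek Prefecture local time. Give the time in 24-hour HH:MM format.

07:45

1 April 2017 is a Saturday, so the first Monday is April 3 and the fourth is April 24.
1 November 2017 is a Wednesday, so the first Sunday is November 5 and the second is November 12.
October 6, 2017 falls between 24 April and 12 November, so daylight saving is in effect and Casvand Station is at UTC+09:00.
00:15 Casvand Station − 9h = 15:15 UTC (rolling into the previous day, 5 October 2017).
1 April 2017 is a Saturday, so Sundays fall on 2, 9, 16, 23, 30; the last is April 30.
1 October 2017 is a Sunday, so the first Saturday is October 7.
At the standard offset (UTC−08:30), 15:15 UTC − 8h30m = 06:45 Othek Prefecture standard time.
The standard-time date in Othek Prefecture, October 5, 2017, falls between 30 April and 7 October, so daylight saving is in effect and Othek Prefecture is at UTC−07:30.
15:15 UTC − 7h30m = 07:45 Othek Prefecture.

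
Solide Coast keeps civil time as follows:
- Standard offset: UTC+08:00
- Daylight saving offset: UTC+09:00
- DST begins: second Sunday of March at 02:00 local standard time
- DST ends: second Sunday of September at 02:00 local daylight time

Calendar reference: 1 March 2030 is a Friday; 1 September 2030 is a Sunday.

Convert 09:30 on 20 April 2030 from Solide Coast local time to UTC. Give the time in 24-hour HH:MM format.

00:30

1 March 2030 is a Friday, so the first Sunday is March 3 and the second is March 10.
1 September 2030 is a Sunday, so the first Sunday is September 1 and the second is September 8.
20 April 2030 lies within the daylight-saving period (10 March – 8 September), so Solide Coast is on daylight time, UTC+09:00.
09:30 local − 9h = 00:30 UTC.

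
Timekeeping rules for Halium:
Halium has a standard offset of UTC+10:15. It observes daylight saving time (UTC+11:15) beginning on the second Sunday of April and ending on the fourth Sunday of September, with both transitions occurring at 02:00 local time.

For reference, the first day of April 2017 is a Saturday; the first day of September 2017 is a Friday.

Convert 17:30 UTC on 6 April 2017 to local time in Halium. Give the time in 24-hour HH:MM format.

03:45

1 April 2017 is a Saturday, so the first Sunday is April 2 and the second is April 9.
1 September 2017 is a Friday, so the first Sunday is September 3 and the fourth is September 24.
At the standard offset (UTC+10:15), 17:30 UTC + 10h15m = 03:45 Halium standard time (rolling into the next day, 7 April 2017).
The standard-time date in Halium, 7 April 2017, is outside the daylight-saving period (9 April – 24 September), so Halium is on standard time, UTC+10:15.
17:30 UTC + 10h15m = 03:45 local (rolling into the next day, 7 April 2017).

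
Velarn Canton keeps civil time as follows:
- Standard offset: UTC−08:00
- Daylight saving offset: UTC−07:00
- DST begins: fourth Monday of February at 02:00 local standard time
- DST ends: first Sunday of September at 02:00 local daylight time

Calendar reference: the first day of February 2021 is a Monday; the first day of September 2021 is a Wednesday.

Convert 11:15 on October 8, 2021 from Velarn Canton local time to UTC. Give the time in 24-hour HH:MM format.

19:15

1 February 2021 is a Monday, so the first Monday is February 1 and the fourth is February 22.
1 September 2021 is a Wednesday, so the first Sunday is September 5.
Daylight saving runs 22 February – 5 September; October 8, 2021 is outside that window, so Velarn Canton is on standard time at UTC−08:00.
11:15 local + 8h = 19:15 UTC.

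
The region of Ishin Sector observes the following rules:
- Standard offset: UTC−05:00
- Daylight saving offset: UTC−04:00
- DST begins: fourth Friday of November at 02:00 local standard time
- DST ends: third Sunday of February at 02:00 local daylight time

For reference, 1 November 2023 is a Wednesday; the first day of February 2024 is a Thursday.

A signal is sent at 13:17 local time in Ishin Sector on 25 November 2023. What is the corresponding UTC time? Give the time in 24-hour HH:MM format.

1 November 2023 is a Wednesday, so the first Friday is November 3 and the fourth is November 24.
1 February 2024 is a Thursday, so the first Sunday is February 4 and the third is February 18.
25 November 2023 lies within the daylight-saving period (24 November 2023 – 18 February 2024), so Ishin Sector is on daylight time, UTC−04:00.
13:17 local + 4h = 17:17 UTC.

17:17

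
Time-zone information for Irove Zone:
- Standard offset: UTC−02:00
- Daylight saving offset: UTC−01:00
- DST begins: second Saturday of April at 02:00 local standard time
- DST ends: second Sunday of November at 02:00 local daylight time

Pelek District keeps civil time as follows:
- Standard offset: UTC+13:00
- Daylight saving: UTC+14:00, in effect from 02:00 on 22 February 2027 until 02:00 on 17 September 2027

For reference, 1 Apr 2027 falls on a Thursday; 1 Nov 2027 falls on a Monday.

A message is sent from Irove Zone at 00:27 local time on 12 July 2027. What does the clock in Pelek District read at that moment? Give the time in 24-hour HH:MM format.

15:27

1 April 2027 is a Thursday, so the first Saturday is April 3 and the second is April 10.
1 November 2027 is a Monday, so the first Sunday is November 7 and the second is November 14.
Daylight saving runs 10 April – 14 November; 12 July 2027 is inside that window, so Irove Zone is at UTC−01:00.
00:27 Irove Zone + 1h = 01:27 UTC.
At the standard offset (UTC+13:00), 01:27 UTC + 13h = 14:27 Pelek District standard time.
The standard-time date in Pelek District, 12 July 2027, falls between 22 February and 17 September, so daylight saving is in effect and Pelek District is at UTC+14:00.
01:27 UTC + 14h = 15:27 Pelek District.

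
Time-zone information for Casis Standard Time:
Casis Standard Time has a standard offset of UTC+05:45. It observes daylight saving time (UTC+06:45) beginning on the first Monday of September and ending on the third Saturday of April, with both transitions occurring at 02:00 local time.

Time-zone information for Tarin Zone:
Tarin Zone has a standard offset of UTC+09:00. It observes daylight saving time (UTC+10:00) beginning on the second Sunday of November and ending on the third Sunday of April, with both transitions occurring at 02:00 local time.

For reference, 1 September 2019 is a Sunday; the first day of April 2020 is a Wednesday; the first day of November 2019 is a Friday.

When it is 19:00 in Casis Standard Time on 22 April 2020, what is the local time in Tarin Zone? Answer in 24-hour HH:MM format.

1 September 2019 is a Sunday, so the first Monday is September 2.
1 April 2020 is a Wednesday, so the first Saturday is April 4 and the third is April 18.
22 April 2020 is outside the daylight-saving period (2 September 2019 – 18 April 2020), so Casis Standard Time is on standard time, UTC+05:45.
19:00 Casis Standard Time − 5h45m = 13:15 UTC.
1 November 2019 is a Friday, so the first Sunday is November 3 and the second is November 10.
1 April 2020 is a Wednesday, so the first Sunday is April 5 and the third is April 19.
At the standard offset (UTC+09:00), 13:15 UTC + 9h = 22:15 Tarin Zone standard time.
The standard-time date in Tarin Zone, 22 April 2020, is outside the daylight-saving period (10 November 2019 – 19 April 2020), so Tarin Zone is on standard time, UTC+09:00.
13:15 UTC + 9h = 22:15 Tarin Zone.

22:15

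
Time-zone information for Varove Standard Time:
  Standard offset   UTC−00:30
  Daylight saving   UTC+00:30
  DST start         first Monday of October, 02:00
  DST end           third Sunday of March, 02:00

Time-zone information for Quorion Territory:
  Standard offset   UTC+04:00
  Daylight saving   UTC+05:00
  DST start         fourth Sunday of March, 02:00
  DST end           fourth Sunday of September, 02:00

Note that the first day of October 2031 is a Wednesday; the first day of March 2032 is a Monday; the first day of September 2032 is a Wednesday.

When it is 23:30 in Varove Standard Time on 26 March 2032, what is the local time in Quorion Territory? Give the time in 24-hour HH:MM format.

1 October 2031 is a Wednesday, so the first Monday is October 6.
1 March 2032 is a Monday, so the first Sunday is March 7 and the third is March 21.
Daylight saving runs 6 October 2031 – 21 March 2032; 26 March 2032 is outside that window, so Varove Standard Time is on standard time at UTC−00:30.
23:30 Varove Standard Time + 0h30m = 00:00 UTC (rolling into the next day, 27 March 2032).
1 March 2032 is a Monday, so the first Sunday is March 7 and the fourth is March 28.
1 September 2032 is a Wednesday, so the first Sunday is September 5 and the fourth is September 26.
At the standard offset (UTC+04:00), 00:00 UTC + 4h = 04:00 Quorion Territory standard time.
The standard-time date in Quorion Territory, 27 March 2032, is outside the daylight-saving period (28 March – 26 September), so Quorion Territory is on standard time, UTC+04:00.
00:00 UTC + 4h = 04:00 Quorion Territory.

04:00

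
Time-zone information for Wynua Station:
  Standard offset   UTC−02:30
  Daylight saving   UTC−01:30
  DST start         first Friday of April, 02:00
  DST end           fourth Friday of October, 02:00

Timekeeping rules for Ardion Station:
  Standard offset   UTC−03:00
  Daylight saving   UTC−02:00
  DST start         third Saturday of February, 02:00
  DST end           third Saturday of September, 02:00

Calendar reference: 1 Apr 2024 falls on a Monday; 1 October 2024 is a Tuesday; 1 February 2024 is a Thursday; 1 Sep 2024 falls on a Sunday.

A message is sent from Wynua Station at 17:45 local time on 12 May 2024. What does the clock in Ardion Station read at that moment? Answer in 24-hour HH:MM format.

1 April 2024 is a Monday, so the first Friday is April 5.
1 October 2024 is a Tuesday, so the first Friday is October 4 and the fourth is October 25.
Daylight saving runs 5 April – 25 October; 12 May 2024 is inside that window, so Wynua Station is at UTC−01:30.
17:45 Wynua Station + 1h30m = 19:15 UTC.
1 February 2024 is a Thursday, so the first Saturday is February 3 and the third is February 17.
1 September 2024 is a Sunday, so the first Saturday is September 7 and the third is September 21.
At the standard offset (UTC−03:00), 19:15 UTC − 3h = 16:15 Ardion Station standard time.
The standard-time date in Ardion Station, 12 May 2024, lies within the daylight-saving period (17 February – 21 September), so Ardion Station is on daylight time, UTC−02:00.
19:15 UTC − 2h = 17:15 Ardion Station.

17:15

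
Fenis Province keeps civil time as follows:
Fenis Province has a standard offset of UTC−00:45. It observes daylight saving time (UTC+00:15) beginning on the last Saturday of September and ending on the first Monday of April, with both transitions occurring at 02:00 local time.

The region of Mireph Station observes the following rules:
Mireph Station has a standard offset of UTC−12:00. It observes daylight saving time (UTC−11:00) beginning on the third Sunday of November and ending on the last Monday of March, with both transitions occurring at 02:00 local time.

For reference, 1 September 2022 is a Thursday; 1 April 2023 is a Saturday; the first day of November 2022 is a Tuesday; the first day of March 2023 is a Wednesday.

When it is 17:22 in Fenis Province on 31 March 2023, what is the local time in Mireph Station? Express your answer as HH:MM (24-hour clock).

05:07

1 September 2022 is a Thursday, so Saturdays fall on 3, 10, 17, 24; the last is September 24.
1 April 2023 is a Saturday, so the first Monday is April 3.
31 March 2023 falls between 24 September 2022 and 3 April 2023, so daylight saving is in effect and Fenis Province is at UTC+00:15.
17:22 Fenis Province − 0h15m = 17:07 UTC.
1 November 2022 is a Tuesday, so the first Sunday is November 6 and the third is November 20.
1 March 2023 is a Wednesday, so Mondays fall on 6, 13, 20, 27; the last is March 27.
At the standard offset (UTC−12:00), 17:07 UTC − 12h = 05:07 Mireph Station standard time.
The standard-time date in Mireph Station, 31 March 2023, does not fall between 20 November 2022 and 27 March 2023, so daylight saving is not in effect and Mireph Station is at UTC−12:00.
17:07 UTC − 12h = 05:07 Mireph Station.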